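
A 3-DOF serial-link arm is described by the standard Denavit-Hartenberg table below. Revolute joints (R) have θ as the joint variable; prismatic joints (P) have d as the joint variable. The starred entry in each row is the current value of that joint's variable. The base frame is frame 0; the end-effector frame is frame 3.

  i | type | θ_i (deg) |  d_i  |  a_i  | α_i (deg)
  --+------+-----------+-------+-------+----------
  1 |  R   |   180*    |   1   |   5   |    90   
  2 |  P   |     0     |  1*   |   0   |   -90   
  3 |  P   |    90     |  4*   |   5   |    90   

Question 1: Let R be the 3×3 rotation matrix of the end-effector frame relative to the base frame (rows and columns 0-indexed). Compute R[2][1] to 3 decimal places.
1.000

End-effector y-axis (col 1 of R) = (0.0000,-0.0000,1.0000)
R[2][1] = 1.0000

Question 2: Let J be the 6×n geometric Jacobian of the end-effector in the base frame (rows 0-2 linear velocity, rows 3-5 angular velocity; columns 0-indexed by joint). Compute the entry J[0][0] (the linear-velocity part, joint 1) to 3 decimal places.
axis z_0 = ẑ; lever o_n−o_0 = (-5.0000,-4.0000,5.0000)
cross product → J_v[:, 0] = (4.0000,-5.0000,0.0000)
J_ω[:, 0] = z_0
entry J[0][0] = 4.0000

4.000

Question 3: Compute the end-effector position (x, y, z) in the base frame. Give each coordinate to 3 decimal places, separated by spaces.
-5.000 -4.000 5.000

after link 1: o_1 = (-5.0000, 0.0000, 1.0000)
after link 2: o_2 = (-5.0000, 1.0000, 1.0000)
after link 3: o_3 = (-5.0000, -4.0000, 5.0000)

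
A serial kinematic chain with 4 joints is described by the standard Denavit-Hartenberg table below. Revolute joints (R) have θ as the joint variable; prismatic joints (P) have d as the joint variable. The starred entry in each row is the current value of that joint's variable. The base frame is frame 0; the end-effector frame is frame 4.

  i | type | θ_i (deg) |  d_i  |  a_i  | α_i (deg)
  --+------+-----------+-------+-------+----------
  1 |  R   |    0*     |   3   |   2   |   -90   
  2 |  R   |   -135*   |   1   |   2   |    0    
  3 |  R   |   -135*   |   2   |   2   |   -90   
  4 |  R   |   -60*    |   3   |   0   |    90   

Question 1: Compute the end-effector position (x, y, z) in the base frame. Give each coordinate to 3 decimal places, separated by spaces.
-2.414 3.000 2.414

after link 1: o_1 = (2.0000, 0.0000, 3.0000)
after link 2: o_2 = (0.5858, 1.0000, 4.4142)
after link 3: o_3 = (0.5858, 3.0000, 2.4142)
after link 4: o_4 = (-2.4142, 3.0000, 2.4142)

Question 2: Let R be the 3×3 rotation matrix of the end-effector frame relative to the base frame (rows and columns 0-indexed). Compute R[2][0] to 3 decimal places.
End-effector x-axis (col 0 of R) = (-0.0000,0.8660,-0.5000)
R[2][0] = -0.5000

-0.500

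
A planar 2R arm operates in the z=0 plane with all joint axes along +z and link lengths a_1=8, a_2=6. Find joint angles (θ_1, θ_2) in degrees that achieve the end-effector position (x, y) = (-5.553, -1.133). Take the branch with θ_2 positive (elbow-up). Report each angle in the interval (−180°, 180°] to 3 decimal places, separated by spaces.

cos θ_2 = (32.1195−8²−6²)/(2·8·6) = -0.7071; θ_2 = 134.9985° (elbow-up)
β = atan2(-1.1330,-5.5530) = -168.4680°; ψ = atan2(4.2427,3.7575) = 48.4712°
θ_1 = β − ψ = -216.9392°

143.061 134.999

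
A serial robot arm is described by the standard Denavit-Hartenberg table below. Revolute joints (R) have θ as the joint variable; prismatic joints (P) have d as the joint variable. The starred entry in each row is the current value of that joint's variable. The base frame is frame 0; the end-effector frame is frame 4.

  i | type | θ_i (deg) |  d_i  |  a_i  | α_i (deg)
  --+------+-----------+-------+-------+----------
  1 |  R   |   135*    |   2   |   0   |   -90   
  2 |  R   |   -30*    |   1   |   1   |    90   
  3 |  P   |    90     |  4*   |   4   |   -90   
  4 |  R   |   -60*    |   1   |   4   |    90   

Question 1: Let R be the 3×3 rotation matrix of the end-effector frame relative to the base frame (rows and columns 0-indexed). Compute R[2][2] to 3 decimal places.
0.433

End-effector z-axis (col 2 of R) = (0.7891,0.4356,0.4330)
R[2][2] = 0.4330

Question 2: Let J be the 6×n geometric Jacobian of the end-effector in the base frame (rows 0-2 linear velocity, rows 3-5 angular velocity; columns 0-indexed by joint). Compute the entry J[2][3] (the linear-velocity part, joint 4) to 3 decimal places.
-1.732

axis z_3 = (0.6124,-0.6124,-0.5000); lever o_n−o_3 = (0.4229,-3.2513,2.5000)
cross product → J_v[:, 3] = (-3.1566,-1.7424,-1.7321)
J_ω[:, 3] = z_3
entry J[2][3] = -1.7321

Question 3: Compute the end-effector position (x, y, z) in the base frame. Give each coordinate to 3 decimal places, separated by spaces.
-2.311 -7.589 8.464

after link 1: o_1 = (0.0000, 0.0000, 2.0000)
after link 2: o_2 = (-1.3195, -0.0947, 2.5000)
after link 3: o_3 = (-2.7337, -4.3374, 5.9641)
after link 4: o_4 = (-2.3108, -7.5887, 8.4641)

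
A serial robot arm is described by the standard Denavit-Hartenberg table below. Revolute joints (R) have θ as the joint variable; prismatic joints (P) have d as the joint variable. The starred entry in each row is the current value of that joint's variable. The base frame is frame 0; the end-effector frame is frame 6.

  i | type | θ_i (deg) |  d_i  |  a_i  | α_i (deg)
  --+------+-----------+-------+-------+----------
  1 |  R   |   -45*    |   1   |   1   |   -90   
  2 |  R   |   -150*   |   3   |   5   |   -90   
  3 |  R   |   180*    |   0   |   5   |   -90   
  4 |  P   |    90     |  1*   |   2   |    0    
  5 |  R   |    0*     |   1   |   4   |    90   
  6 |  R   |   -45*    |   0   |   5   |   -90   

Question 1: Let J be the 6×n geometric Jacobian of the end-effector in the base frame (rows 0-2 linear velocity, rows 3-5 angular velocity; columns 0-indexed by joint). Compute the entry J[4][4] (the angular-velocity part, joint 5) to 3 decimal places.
axis z_4 = (0.7071,0.7071,0.0000); lever o_n−o_4 = (-4.4571,0.8713,-6.5260)
cross product → J_v[:, 4] = (-4.6146,4.6146,3.7678)
J_ω[:, 4] = z_4
entry J[4][4] = 0.7071

0.707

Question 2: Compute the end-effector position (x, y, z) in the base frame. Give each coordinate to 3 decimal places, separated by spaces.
-1.629 3.700 -7.258

after link 1: o_1 = (0.7071, -0.7071, 1.0000)
after link 2: o_2 = (-0.2334, 4.4761, 3.5000)
after link 3: o_3 = (2.8284, 1.4142, 1.0000)
after link 4: o_4 = (2.8284, 2.8284, -0.7321)
after link 5: o_5 = (2.1213, 4.9497, -4.1962)
after link 6: o_6 = (-1.6287, 3.6997, -7.2580)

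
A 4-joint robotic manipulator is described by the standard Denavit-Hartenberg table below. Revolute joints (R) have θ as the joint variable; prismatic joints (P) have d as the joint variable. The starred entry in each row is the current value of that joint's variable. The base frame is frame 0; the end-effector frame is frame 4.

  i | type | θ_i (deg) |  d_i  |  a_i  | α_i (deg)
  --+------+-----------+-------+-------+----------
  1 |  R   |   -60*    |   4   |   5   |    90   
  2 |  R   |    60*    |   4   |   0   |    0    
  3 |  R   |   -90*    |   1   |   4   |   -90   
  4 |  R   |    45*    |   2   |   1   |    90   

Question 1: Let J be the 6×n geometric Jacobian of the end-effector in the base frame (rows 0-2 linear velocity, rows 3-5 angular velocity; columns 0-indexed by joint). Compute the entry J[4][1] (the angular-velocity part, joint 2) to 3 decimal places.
axis z_1 = (-0.8660,-0.5000,0.0000); lever o_n−o_1 = (-1.1795,-6.5428,-0.6215)
cross product → J_v[:, 1] = (0.3108,-0.5382,5.0765)
J_ω[:, 1] = z_1
entry J[4][1] = -0.5000

-0.500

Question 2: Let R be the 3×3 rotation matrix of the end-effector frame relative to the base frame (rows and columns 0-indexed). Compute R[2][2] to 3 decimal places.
-0.354

End-effector z-axis (col 2 of R) = (-0.3062,-0.8839,-0.3536)
R[2][2] = -0.3536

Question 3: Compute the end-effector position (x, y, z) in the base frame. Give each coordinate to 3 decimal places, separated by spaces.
after link 1: o_1 = (2.5000, -4.3301, 4.0000)
after link 2: o_2 = (-0.9641, -6.3301, 4.0000)
after link 3: o_3 = (-0.0981, -9.8301, 2.0000)
after link 4: o_4 = (1.3205, -10.8729, 3.3785)

1.320 -10.873 3.378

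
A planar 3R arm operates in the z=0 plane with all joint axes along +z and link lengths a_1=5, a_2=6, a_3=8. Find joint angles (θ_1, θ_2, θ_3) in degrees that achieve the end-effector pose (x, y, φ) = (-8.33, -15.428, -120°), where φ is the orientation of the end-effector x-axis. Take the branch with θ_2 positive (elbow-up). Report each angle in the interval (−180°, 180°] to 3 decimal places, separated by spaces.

-150.003 60.005 -30.002

wrist centre = target − a_3·(cos φ, sin φ) = (-4.3300, -8.4998)
cos θ_2 = (90.9954−5²−6²)/(2·5·6) = 0.4999; θ_2 = 60.0050° (elbow-up)
β = atan2(-8.4998,-4.3300) = -116.9954°; ψ = atan2(5.1964,7.9995) = 33.0073°
θ_1 = β − ψ = -150.0027°
θ_3 = φ − θ_1 − θ_2 = -30.0023° (wrapped to (-180°,180°])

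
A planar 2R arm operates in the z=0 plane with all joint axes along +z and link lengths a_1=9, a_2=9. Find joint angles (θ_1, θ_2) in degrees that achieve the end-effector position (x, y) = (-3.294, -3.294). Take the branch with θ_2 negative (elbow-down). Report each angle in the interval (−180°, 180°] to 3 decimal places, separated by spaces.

cos θ_2 = (21.7009−9²−9²)/(2·9·9) = -0.8660; θ_2 = -150.0021° (elbow-down)
β = atan2(-3.2940,-3.2940) = -135.0000°; ψ = atan2(-4.4997,1.2056) = -75.0011°
θ_1 = β − ψ = -59.9989°

-59.999 -150.002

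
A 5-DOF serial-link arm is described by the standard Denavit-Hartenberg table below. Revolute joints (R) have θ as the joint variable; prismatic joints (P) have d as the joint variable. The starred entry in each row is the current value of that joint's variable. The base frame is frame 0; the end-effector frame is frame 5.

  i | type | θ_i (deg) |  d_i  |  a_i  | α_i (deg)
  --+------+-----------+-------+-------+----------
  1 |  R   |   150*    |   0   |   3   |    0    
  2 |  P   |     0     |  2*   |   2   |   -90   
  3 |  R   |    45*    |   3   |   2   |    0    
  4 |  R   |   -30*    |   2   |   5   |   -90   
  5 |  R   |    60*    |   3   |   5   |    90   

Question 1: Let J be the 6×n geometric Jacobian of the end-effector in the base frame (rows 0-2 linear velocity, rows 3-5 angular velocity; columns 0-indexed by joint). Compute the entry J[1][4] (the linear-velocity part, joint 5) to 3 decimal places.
0.074

axis z_4 = (0.2241,-0.1294,-0.9659); lever o_n−o_4 = (0.7462,4.5692,-3.5448)
cross product → J_v[:, 4] = (4.8722,0.0738,1.1207)
J_ω[:, 4] = z_4
entry J[1][4] = 0.0738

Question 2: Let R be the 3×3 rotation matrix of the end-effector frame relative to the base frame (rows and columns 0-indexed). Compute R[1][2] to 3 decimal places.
End-effector z-axis (col 2 of R) = (-0.9744,-0.0148,-0.2241)
R[1][2] = -0.0148

-0.015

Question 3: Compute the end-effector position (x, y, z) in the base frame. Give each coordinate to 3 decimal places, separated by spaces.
-11.491 5.861 -4.253

after link 1: o_1 = (-2.5981, 1.5000, 0.0000)
after link 2: o_2 = (-4.3301, 2.5000, 2.0000)
after link 3: o_3 = (-7.0549, 0.6090, 0.5858)
after link 4: o_4 = (-12.2375, 1.2918, -0.7083)
after link 5: o_5 = (-11.4912, 5.8610, -4.2531)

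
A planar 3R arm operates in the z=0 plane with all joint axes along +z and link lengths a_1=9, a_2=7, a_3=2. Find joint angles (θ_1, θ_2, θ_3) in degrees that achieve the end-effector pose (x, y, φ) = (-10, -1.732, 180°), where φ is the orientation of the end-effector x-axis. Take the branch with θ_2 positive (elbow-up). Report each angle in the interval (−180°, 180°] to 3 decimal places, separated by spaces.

144.432 120.000 -84.432

wrist centre = target − a_3·(cos φ, sin φ) = (-8.0000, -1.7320)
cos θ_2 = (66.9998−9²−7²)/(2·9·7) = -0.5000; θ_2 = 120.0001° (elbow-up)
β = atan2(-1.7320,-8.0000) = -167.7840°; ψ = atan2(6.0622,5.5000) = 47.7837°
θ_1 = β − ψ = -215.5677°
θ_3 = φ − θ_1 − θ_2 = -84.4324° (wrapped to (-180°,180°])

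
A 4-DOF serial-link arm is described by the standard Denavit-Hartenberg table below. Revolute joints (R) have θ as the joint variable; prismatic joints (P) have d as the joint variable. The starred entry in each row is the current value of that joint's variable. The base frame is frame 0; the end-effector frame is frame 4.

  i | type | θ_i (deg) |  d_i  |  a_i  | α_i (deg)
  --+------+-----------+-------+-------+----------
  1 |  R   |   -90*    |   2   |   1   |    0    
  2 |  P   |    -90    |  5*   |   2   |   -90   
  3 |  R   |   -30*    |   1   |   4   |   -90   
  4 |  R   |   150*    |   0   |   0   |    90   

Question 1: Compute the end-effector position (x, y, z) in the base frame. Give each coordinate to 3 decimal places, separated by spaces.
after link 1: o_1 = (0.0000, -1.0000, 2.0000)
after link 2: o_2 = (-2.0000, -1.0000, 7.0000)
after link 3: o_3 = (-5.4641, -2.0000, 9.0000)
after link 4: o_4 = (-5.4641, -2.0000, 9.0000)

-5.464 -2.000 9.000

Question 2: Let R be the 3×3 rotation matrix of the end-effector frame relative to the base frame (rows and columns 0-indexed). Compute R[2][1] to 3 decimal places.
-0.866

End-effector y-axis (col 1 of R) = (-0.5000,-0.0000,-0.8660)
R[2][1] = -0.8660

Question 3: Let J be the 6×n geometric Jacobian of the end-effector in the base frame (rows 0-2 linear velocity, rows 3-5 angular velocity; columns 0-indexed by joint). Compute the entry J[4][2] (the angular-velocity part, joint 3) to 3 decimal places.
axis z_2 = (0.0000,-1.0000,0.0000); lever o_n−o_2 = (-3.4641,-1.0000,2.0000)
cross product → J_v[:, 2] = (-2.0000,-0.0000,-3.4641)
J_ω[:, 2] = z_2
entry J[4][2] = -1.0000

-1.000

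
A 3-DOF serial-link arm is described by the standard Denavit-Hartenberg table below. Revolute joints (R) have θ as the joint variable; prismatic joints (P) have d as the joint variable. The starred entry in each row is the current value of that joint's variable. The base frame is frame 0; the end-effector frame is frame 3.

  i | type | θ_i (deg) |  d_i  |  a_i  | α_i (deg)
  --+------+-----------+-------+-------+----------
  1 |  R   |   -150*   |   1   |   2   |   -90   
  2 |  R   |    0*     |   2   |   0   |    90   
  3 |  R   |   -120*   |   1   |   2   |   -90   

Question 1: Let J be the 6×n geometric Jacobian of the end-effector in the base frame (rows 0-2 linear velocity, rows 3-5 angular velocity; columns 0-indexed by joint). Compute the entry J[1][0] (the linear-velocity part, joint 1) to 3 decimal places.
axis z_0 = ẑ; lever o_n−o_0 = (-0.7321,-0.7321,2.0000)
cross product → J_v[:, 0] = (0.7321,-0.7321,0.0000)
J_ω[:, 0] = z_0
entry J[1][0] = -0.7321

-0.732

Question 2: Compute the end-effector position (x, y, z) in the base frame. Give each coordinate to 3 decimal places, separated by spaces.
-0.732 -0.732 2.000

after link 1: o_1 = (-1.7321, -1.0000, 1.0000)
after link 2: o_2 = (-0.7321, -2.7321, 1.0000)
after link 3: o_3 = (-0.7321, -0.7321, 2.0000)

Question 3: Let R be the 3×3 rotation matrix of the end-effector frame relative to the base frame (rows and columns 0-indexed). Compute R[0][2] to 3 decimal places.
End-effector z-axis (col 2 of R) = (-1.0000,-0.0000,0.0000)
R[0][2] = -1.0000

-1.000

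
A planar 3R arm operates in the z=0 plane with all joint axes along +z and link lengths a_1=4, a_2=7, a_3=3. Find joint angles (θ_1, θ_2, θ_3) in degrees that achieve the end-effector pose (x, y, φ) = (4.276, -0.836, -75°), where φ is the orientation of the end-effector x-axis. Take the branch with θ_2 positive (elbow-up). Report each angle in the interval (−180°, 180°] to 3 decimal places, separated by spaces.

wrist centre = target − a_3·(cos φ, sin φ) = (3.4995, 2.0618)
cos θ_2 = (16.4977−4²−7²)/(2·4·7) = -0.8661; θ_2 = 150.0099° (elbow-up)
β = atan2(2.0618,3.4995) = 30.5047°; ψ = atan2(3.4989,-2.0628) = 120.5212°
θ_1 = β − ψ = -90.0165°
θ_3 = φ − θ_1 − θ_2 = -134.9934° (wrapped to (-180°,180°])

-90.016 150.010 -134.993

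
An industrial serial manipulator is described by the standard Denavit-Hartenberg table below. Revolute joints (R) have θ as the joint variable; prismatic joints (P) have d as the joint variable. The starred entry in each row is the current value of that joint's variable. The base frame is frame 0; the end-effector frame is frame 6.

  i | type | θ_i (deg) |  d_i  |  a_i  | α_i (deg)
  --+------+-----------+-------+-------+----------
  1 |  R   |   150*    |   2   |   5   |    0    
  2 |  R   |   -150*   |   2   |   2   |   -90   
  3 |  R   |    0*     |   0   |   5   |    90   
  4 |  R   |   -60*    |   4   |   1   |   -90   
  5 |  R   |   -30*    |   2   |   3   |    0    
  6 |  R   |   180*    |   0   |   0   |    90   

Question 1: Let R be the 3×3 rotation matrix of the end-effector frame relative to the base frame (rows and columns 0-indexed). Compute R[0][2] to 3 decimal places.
End-effector z-axis (col 2 of R) = (0.2500,-0.4330,-0.8660)
R[0][2] = 0.2500

0.250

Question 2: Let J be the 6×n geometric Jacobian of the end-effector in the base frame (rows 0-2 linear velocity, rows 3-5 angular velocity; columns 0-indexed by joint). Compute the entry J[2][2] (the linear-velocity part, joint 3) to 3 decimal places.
-8.531

axis z_2 = (0.0000,1.0000,0.0000); lever o_n−o_2 = (8.5311,-2.1160,5.5000)
cross product → J_v[:, 2] = (5.5000,0.0000,-8.5311)
J_ω[:, 2] = z_2
entry J[2][2] = -8.5311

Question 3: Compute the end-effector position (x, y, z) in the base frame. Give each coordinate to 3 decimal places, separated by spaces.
6.201 0.384 9.500

after link 1: o_1 = (-4.3301, 2.5000, 2.0000)
after link 2: o_2 = (-2.3301, 2.5000, 4.0000)
after link 3: o_3 = (2.6699, 2.5000, 4.0000)
after link 4: o_4 = (3.1699, 1.6340, 8.0000)
after link 5: o_5 = (6.2010, 0.3840, 9.5000)
after link 6: o_6 = (6.2010, 0.3840, 9.5000)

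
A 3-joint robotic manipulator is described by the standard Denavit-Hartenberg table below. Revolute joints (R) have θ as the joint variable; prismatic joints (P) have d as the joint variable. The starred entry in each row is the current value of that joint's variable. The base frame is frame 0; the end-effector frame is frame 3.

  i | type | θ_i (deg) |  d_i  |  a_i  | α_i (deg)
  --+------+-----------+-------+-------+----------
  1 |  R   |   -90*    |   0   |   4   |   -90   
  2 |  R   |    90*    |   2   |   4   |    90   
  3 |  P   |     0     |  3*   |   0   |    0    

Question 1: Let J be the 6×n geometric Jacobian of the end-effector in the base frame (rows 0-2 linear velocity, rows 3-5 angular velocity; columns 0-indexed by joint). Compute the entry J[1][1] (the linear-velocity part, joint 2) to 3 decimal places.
axis z_1 = (1.0000,0.0000,0.0000); lever o_n−o_1 = (2.0000,-3.0000,-4.0000)
cross product → J_v[:, 1] = (-0.0000,4.0000,-3.0000)
J_ω[:, 1] = z_1
entry J[1][1] = 4.0000

4.000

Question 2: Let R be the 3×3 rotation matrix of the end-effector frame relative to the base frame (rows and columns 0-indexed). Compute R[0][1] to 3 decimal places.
End-effector y-axis (col 1 of R) = (1.0000,0.0000,0.0000)
R[0][1] = 1.0000

1.000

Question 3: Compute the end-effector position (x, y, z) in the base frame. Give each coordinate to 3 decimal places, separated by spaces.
after link 1: o_1 = (0.0000, -4.0000, 0.0000)
after link 2: o_2 = (2.0000, -4.0000, -4.0000)
after link 3: o_3 = (2.0000, -7.0000, -4.0000)

2.000 -7.000 -4.000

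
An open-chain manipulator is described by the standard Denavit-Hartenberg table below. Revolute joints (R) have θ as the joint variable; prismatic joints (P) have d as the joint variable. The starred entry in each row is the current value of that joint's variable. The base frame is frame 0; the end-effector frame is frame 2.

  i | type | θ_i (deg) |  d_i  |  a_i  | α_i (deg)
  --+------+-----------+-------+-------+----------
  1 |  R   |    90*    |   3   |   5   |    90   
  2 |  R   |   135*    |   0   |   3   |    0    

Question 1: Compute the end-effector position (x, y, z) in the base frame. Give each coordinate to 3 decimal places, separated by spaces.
after link 1: o_1 = (0.0000, 5.0000, 3.0000)
after link 2: o_2 = (0.0000, 2.8787, 5.1213)

0.000 2.879 5.121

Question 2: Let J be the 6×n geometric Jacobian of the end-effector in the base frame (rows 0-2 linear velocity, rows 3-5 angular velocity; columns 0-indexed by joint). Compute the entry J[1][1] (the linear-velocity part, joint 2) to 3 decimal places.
axis z_1 = (1.0000,-0.0000,0.0000); lever o_n−o_1 = (-0.0000,-2.1213,2.1213)
cross product → J_v[:, 1] = (-0.0000,-2.1213,-2.1213)
J_ω[:, 1] = z_1
entry J[1][1] = -2.1213

-2.121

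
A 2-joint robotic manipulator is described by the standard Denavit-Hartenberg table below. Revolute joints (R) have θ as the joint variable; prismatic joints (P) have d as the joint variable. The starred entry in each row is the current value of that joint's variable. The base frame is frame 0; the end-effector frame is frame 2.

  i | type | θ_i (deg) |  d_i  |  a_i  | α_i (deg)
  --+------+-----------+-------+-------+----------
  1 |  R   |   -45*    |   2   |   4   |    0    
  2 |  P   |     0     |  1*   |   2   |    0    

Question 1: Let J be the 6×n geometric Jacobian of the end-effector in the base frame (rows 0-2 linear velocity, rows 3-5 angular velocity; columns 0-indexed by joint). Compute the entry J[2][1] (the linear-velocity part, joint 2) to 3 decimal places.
1.000

prismatic axis z_1 = (0.0000,0.0000,1.0000)
J_v[:, 1] = z_1; J_ω[:, 1] = (0,0,0)
entry J[2][1] = 1.0000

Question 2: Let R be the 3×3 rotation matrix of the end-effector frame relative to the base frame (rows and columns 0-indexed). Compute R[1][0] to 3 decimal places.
End-effector x-axis (col 0 of R) = (0.7071,-0.7071,0.0000)
R[1][0] = -0.7071

-0.707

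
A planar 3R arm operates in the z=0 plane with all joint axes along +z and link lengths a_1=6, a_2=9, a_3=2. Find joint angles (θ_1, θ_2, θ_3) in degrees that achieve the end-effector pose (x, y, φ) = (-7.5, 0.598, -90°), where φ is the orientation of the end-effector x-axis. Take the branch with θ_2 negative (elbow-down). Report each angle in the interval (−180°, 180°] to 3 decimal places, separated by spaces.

wrist centre = target − a_3·(cos φ, sin φ) = (-7.5000, 2.5980)
cos θ_2 = (62.9996−6²−9²)/(2·6·9) = -0.5000; θ_2 = -120.0002° (elbow-down)
β = atan2(2.5980,-7.5000) = 160.8939°; ψ = atan2(-7.7942,1.5000) = -79.1068°
θ_1 = β − ψ = 240.0007°
θ_3 = φ − θ_1 − θ_2 = 149.9995° (wrapped to (-180°,180°])

-119.999 -120.000 150.000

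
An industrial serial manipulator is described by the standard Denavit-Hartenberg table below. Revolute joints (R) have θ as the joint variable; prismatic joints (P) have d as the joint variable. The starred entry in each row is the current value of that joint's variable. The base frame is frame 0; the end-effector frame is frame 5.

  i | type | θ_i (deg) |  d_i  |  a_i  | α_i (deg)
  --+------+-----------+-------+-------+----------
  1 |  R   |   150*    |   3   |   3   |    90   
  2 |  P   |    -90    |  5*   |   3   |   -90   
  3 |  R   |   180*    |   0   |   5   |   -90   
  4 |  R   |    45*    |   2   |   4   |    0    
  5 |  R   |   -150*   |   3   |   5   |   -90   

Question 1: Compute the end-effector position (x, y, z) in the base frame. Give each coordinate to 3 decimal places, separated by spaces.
after link 1: o_1 = (-2.5981, 1.5000, 3.0000)
after link 2: o_2 = (-0.0981, 5.8301, 0.0000)
after link 3: o_3 = (-0.0981, 5.8301, 5.0000)
after link 4: o_4 = (3.3514, 6.1480, 7.8284)
after link 5: o_5 = (0.6688, 11.1609, 6.5343)

0.669 11.161 6.534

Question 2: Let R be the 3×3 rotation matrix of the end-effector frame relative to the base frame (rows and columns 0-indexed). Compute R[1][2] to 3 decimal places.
End-effector z-axis (col 2 of R) = (-0.2241,0.1294,0.9659)
R[1][2] = 0.1294

0.129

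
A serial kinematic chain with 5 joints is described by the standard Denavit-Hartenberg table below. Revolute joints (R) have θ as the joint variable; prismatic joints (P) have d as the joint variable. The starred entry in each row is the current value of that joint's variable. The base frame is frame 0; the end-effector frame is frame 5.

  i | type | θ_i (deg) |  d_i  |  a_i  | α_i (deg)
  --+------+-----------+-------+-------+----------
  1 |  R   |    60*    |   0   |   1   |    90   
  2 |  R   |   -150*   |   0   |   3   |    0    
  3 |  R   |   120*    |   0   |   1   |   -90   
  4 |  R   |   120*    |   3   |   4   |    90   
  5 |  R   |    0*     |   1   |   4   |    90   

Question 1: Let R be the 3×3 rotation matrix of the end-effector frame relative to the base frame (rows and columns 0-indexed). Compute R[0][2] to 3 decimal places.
End-effector z-axis (col 2 of R) = (-0.2500,-0.4330,-0.8660)
R[0][2] = -0.2500

-0.250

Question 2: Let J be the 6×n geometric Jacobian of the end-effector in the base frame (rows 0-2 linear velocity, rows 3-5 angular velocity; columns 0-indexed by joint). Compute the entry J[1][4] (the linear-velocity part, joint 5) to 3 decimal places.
1.732

axis z_4 = (-0.0580,0.8995,-0.4330); lever o_n−o_4 = (-3.9240,1.1316,0.5670)
cross product → J_v[:, 4] = (1.0000,1.7321,3.4641)
J_ω[:, 4] = z_4
entry J[1][4] = 1.7321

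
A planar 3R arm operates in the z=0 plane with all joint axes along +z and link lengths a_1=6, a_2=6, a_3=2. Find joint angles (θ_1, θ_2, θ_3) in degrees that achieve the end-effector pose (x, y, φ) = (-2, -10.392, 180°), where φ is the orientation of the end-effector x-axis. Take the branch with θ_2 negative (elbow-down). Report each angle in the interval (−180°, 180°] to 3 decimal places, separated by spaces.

-59.997 -60.006 -59.997

wrist centre = target − a_3·(cos φ, sin φ) = (0.0000, -10.3920)
cos θ_2 = (107.9937−6²−6²)/(2·6·6) = 0.4999; θ_2 = -60.0058° (elbow-down)
β = atan2(-10.3920,0.0000) = -90.0000°; ψ = atan2(-5.1965,8.9995) = -30.0029°
θ_1 = β − ψ = -59.9971°
θ_3 = φ − θ_1 − θ_2 = -59.9971° (wrapped to (-180°,180°])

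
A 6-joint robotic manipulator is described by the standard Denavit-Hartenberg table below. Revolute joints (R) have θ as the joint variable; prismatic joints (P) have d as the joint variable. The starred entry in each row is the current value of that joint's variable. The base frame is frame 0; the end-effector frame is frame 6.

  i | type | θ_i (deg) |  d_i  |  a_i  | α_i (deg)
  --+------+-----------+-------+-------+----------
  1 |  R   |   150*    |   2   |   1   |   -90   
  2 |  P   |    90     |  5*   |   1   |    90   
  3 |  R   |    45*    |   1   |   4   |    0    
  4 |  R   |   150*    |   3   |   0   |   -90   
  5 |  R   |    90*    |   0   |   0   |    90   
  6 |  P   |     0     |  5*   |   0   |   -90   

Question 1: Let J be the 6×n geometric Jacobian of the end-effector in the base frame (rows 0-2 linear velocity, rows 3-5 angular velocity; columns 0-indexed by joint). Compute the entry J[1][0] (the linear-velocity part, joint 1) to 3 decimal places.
axis z_0 = ẑ; lever o_n−o_0 = (-7.5973,-3.1589,3.0012)
cross product → J_v[:, 0] = (3.1589,-7.5973,0.0000)
J_ω[:, 0] = z_0
entry J[1][0] = -7.5973

-7.597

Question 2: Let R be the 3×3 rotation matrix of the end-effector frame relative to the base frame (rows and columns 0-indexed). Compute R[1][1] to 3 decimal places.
End-effector y-axis (col 1 of R) = (-0.1294,-0.2241,-0.9659)
R[1][1] = -0.2241

-0.224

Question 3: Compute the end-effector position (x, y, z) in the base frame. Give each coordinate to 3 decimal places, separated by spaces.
after link 1: o_1 = (-0.8660, 0.5000, 2.0000)
after link 2: o_2 = (-3.3660, -3.8301, 1.0000)
after link 3: o_3 = (-5.6463, -5.7796, -1.8284)
after link 4: o_4 = (-8.2443, -4.2796, -1.8284)
after link 5: o_5 = (-8.2443, -4.2796, -1.8284)
after link 6: o_6 = (-7.5973, -3.1589, 3.0012)

-7.597 -3.159 3.001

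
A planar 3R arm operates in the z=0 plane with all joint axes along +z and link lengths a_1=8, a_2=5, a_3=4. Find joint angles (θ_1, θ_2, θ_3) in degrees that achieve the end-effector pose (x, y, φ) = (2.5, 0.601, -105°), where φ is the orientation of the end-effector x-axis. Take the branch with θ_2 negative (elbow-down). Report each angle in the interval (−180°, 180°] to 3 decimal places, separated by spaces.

90.004 -135.000 -60.004

wrist centre = target − a_3·(cos φ, sin φ) = (3.5353, 4.4647)
cos θ_2 = (32.4318−8²−5²)/(2·8·5) = -0.7071; θ_2 = -134.9997° (elbow-down)
β = atan2(4.4647,3.5353) = 51.6268°; ψ = atan2(-3.5356,4.4645) = -38.3767°
θ_1 = β − ψ = 90.0035°
θ_3 = φ − θ_1 − θ_2 = -60.0038° (wrapped to (-180°,180°])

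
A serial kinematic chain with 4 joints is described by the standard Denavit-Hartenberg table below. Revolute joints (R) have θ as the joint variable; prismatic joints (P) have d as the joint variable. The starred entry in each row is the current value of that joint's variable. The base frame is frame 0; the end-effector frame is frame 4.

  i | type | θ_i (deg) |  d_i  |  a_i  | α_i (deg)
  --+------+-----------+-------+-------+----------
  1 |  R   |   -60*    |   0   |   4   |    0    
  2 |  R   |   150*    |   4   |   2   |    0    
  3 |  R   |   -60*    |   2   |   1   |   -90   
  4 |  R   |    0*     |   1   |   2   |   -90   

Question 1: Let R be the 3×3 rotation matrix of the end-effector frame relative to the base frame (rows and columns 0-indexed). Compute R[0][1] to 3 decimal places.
0.500

End-effector y-axis (col 1 of R) = (0.5000,-0.8660,-0.0000)
R[0][1] = 0.5000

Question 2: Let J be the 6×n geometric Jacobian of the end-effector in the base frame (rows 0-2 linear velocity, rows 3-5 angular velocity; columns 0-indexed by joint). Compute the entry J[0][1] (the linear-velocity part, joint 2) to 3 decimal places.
axis z_1 = (0.0000,0.0000,1.0000); lever o_n−o_1 = (2.0981,4.3660,6.0000)
cross product → J_v[:, 1] = (-4.3660,2.0981,0.0000)
J_ω[:, 1] = z_1
entry J[0][1] = -4.3660

-4.366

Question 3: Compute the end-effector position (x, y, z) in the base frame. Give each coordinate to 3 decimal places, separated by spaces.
4.098 0.902 6.000

after link 1: o_1 = (2.0000, -3.4641, 0.0000)
after link 2: o_2 = (2.0000, -1.4641, 4.0000)
after link 3: o_3 = (2.8660, -0.9641, 6.0000)
after link 4: o_4 = (4.0981, 0.9019, 6.0000)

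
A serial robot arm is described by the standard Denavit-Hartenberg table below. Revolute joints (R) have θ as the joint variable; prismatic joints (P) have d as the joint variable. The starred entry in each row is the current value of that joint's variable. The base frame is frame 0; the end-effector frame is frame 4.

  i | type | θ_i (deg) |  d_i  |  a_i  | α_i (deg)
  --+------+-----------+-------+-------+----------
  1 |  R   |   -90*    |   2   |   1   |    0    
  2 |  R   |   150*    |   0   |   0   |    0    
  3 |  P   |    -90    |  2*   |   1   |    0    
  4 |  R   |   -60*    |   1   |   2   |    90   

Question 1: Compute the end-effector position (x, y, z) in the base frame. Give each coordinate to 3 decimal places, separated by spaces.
after link 1: o_1 = (0.0000, -1.0000, 2.0000)
after link 2: o_2 = (0.0000, -1.0000, 2.0000)
after link 3: o_3 = (0.8660, -1.5000, 4.0000)
after link 4: o_4 = (0.8660, -3.5000, 5.0000)

0.866 -3.500 5.000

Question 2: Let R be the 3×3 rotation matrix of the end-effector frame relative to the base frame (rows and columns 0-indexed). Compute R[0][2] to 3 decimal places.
End-effector z-axis (col 2 of R) = (-1.0000,-0.0000,0.0000)
R[0][2] = -1.0000

-1.000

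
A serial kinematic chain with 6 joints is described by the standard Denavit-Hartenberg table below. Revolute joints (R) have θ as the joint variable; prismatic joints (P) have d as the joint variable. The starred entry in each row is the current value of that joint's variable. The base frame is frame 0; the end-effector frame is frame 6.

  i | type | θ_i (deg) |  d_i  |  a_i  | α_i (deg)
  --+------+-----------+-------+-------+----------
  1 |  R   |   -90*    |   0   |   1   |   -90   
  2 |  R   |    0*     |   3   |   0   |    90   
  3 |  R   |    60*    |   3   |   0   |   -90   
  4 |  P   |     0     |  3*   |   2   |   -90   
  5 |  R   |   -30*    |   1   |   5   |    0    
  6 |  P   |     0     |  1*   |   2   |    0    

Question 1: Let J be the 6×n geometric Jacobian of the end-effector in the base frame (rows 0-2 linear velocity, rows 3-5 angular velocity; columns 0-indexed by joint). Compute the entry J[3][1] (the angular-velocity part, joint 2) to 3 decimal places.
axis z_1 = (1.0000,0.0000,0.0000); lever o_n−o_1 = (13.2321,1.5981,1.0000)
cross product → J_v[:, 1] = (-0.0000,-1.0000,1.5981)
J_ω[:, 1] = z_1
entry J[3][1] = 1.0000

1.000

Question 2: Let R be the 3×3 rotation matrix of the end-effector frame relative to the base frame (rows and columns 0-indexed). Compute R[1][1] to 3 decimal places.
End-effector y-axis (col 1 of R) = (-0.0000,-1.0000,-0.0000)
R[1][1] = -1.0000

-1.000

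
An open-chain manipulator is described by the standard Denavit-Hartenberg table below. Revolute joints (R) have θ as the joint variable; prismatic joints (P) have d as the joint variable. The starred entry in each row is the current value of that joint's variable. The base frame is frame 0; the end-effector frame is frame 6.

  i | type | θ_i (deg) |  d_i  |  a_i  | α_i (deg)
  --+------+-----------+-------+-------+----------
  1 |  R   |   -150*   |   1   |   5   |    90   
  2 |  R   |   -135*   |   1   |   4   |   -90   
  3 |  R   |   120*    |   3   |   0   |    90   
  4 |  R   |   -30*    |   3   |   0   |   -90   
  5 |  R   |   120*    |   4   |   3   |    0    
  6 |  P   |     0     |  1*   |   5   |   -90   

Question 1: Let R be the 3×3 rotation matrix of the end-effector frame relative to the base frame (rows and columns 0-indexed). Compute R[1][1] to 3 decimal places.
End-effector y-axis (col 1 of R) = (0.4669,0.7696,0.4356)
R[1][1] = 0.7696

0.770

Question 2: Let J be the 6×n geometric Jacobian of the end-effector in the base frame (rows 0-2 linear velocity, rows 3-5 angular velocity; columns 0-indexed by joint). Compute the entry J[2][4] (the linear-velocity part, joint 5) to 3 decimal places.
-7.020

axis z_4 = (-0.4669,-0.7696,-0.4356); lever o_n−o_4 = (-9.4050,-0.4659,-0.5743)
cross product → J_v[:, 4] = (0.2390,3.8286,-7.0203)
J_ω[:, 4] = z_4
entry J[2][4] = -7.0203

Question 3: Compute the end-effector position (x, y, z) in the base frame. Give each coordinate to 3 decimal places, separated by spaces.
after link 1: o_1 = (-4.3301, -2.5000, 1.0000)
after link 2: o_2 = (-2.3806, -0.2198, -1.8284)
after link 3: o_3 = (-4.2178, -1.2804, -3.9497)
after link 4: o_4 = (-1.8768, -1.6609, -5.7869)
after link 5: o_5 = (-6.3958, -3.4709, -6.9279)
after link 6: o_6 = (-11.2817, -2.1268, -6.3612)

-11.282 -2.127 -6.361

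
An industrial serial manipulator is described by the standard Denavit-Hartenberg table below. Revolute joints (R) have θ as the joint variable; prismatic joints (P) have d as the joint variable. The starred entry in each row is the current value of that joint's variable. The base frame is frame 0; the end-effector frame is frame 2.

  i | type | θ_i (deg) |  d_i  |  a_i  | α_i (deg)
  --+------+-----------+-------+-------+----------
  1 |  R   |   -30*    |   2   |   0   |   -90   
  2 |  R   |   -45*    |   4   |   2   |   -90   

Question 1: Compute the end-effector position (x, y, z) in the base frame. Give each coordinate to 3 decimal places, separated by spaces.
3.225 2.757 3.414

after link 1: o_1 = (0.0000, 0.0000, 2.0000)
after link 2: o_2 = (3.2247, 2.7570, 3.4142)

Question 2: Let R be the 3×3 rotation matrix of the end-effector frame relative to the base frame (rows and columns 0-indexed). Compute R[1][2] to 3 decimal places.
End-effector z-axis (col 2 of R) = (0.6124,-0.3536,-0.7071)
R[1][2] = -0.3536

-0.354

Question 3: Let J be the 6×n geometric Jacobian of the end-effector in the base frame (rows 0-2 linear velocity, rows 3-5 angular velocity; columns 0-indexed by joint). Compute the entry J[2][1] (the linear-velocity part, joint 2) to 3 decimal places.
axis z_1 = (0.5000,0.8660,0.0000); lever o_n−o_1 = (3.2247,2.7570,1.4142)
cross product → J_v[:, 1] = (1.2247,-0.7071,-1.4142)
J_ω[:, 1] = z_1
entry J[2][1] = -1.4142

-1.414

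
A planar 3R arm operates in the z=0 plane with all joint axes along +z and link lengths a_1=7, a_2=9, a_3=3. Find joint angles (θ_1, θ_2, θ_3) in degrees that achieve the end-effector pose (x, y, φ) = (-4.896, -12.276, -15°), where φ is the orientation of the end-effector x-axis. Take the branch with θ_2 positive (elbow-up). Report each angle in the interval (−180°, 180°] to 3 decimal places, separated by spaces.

-158.261 60.009 83.251

wrist centre = target − a_3·(cos φ, sin φ) = (-7.7938, -11.4995)
cos θ_2 = (192.9825−7²−9²)/(2·7·9) = 0.4999; θ_2 = 60.0092° (elbow-up)
β = atan2(-11.4995,-7.7938) = -124.1273°; ψ = atan2(7.7950,11.4987) = 34.1332°
θ_1 = β − ψ = -158.2605°
θ_3 = φ − θ_1 − θ_2 = 83.2513° (wrapped to (-180°,180°])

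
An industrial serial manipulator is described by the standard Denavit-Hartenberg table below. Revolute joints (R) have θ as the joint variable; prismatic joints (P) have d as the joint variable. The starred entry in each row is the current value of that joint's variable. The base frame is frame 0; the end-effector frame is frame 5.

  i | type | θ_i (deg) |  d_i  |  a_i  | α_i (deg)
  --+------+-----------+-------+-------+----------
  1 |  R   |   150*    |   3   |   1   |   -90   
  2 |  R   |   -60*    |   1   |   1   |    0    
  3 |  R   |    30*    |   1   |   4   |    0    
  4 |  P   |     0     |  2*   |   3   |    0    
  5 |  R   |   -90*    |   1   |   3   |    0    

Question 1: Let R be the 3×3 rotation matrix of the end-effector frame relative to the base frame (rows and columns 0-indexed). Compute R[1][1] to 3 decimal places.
End-effector y-axis (col 1 of R) = (-0.7500,0.4330,0.5000)
R[1][1] = 0.4330

0.433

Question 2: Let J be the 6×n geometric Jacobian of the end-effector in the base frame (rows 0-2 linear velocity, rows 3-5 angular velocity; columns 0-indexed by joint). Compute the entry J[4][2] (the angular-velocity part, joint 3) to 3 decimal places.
-0.866

axis z_2 = (-0.5000,-0.8660,0.0000); lever o_n−o_2 = (-5.9510,-1.1830,6.0981)
cross product → J_v[:, 2] = (-5.2811,3.0490,-4.5622)
J_ω[:, 2] = z_2
entry J[4][2] = -0.8660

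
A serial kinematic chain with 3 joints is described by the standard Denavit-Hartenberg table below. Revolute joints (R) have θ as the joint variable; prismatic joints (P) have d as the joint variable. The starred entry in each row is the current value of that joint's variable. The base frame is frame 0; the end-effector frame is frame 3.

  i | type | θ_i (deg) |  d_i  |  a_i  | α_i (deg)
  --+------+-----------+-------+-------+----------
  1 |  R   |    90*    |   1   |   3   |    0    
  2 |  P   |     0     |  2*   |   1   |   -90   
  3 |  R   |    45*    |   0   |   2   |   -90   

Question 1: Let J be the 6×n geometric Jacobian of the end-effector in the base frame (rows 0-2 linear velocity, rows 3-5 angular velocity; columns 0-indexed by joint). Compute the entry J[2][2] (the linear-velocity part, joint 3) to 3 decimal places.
axis z_2 = (-1.0000,0.0000,0.0000); lever o_n−o_2 = (0.0000,1.4142,-1.4142)
cross product → J_v[:, 2] = (-0.0000,-1.4142,-1.4142)
J_ω[:, 2] = z_2
entry J[2][2] = -1.4142

-1.414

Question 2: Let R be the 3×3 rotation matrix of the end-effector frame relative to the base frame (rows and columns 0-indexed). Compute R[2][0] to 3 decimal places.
-0.707

End-effector x-axis (col 0 of R) = (0.0000,0.7071,-0.7071)
R[2][0] = -0.7071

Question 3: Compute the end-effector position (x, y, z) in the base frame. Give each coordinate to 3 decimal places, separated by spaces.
0.000 5.414 1.586

after link 1: o_1 = (0.0000, 3.0000, 1.0000)
after link 2: o_2 = (0.0000, 4.0000, 3.0000)
after link 3: o_3 = (0.0000, 5.4142, 1.5858)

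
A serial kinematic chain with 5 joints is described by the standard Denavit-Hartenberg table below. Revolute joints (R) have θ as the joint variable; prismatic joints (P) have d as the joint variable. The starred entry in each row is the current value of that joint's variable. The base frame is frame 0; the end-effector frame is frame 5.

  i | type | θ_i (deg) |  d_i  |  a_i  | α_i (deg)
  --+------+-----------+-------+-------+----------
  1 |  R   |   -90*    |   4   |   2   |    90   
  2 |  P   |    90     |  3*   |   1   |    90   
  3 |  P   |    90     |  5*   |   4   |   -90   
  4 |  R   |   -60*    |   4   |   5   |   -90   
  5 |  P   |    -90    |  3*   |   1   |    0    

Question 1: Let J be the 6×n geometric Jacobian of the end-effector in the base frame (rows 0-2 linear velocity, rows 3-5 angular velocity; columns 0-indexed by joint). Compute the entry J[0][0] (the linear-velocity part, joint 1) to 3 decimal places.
9.830

axis z_0 = ẑ; lever o_n−o_0 = (-12.0981,-9.8301,0.0000)
cross product → J_v[:, 0] = (9.8301,-12.0981,0.0000)
J_ω[:, 0] = z_0
entry J[0][0] = 9.8301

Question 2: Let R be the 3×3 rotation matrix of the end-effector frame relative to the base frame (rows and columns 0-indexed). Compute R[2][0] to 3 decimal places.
End-effector x-axis (col 0 of R) = (-0.0000,-0.0000,-1.0000)
R[2][0] = -1.0000

-1.000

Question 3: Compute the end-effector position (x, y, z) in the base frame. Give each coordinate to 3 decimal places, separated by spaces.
after link 1: o_1 = (0.0000, -2.0000, 4.0000)
after link 2: o_2 = (-3.0000, -2.0000, 5.0000)
after link 3: o_3 = (-7.0000, -7.0000, 5.0000)
after link 4: o_4 = (-9.5000, -11.3301, 1.0000)
after link 5: o_5 = (-12.0981, -9.8301, 0.0000)

-12.098 -9.830 0.000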